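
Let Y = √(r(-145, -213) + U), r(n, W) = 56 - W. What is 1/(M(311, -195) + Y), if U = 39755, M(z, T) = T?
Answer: 195/1999 + 2*√10006/1999 ≈ 0.19763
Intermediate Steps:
Y = 2*√10006 (Y = √((56 - 1*(-213)) + 39755) = √((56 + 213) + 39755) = √(269 + 39755) = √40024 = 2*√10006 ≈ 200.06)
1/(M(311, -195) + Y) = 1/(-195 + 2*√10006)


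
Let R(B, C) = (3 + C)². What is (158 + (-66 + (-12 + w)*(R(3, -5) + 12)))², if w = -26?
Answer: 266256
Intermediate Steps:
(158 + (-66 + (-12 + w)*(R(3, -5) + 12)))² = (158 + (-66 + (-12 - 26)*((3 - 5)² + 12)))² = (158 + (-66 - 38*((-2)² + 12)))² = (158 + (-66 - 38*(4 + 12)))² = (158 + (-66 - 38*16))² = (158 + (-66 - 608))² = (158 - 674)² = (-516)² = 266256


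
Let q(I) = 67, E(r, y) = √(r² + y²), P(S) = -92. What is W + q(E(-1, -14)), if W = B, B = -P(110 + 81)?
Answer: 159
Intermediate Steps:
B = 92 (B = -1*(-92) = 92)
W = 92
W + q(E(-1, -14)) = 92 + 67 = 159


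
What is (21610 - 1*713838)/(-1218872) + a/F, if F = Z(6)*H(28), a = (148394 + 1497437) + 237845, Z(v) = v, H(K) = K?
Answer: 11958730353/1066513 ≈ 11213.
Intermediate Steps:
a = 1883676 (a = 1645831 + 237845 = 1883676)
F = 168 (F = 6*28 = 168)
(21610 - 1*713838)/(-1218872) + a/F = (21610 - 1*713838)/(-1218872) + 1883676/168 = (21610 - 713838)*(-1/1218872) + 1883676*(1/168) = -692228*(-1/1218872) + 156973/14 = 173057/304718 + 156973/14 = 11958730353/1066513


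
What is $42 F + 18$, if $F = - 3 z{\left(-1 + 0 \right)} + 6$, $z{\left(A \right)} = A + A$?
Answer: $522$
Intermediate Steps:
$z{\left(A \right)} = 2 A$
$F = 12$ ($F = - 3 \cdot 2 \left(-1 + 0\right) + 6 = - 3 \cdot 2 \left(-1\right) + 6 = \left(-3\right) \left(-2\right) + 6 = 6 + 6 = 12$)
$42 F + 18 = 42 \cdot 12 + 18 = 504 + 18 = 522$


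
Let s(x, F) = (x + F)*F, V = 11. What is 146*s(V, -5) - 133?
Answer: -4513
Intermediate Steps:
s(x, F) = F*(F + x) (s(x, F) = (F + x)*F = F*(F + x))
146*s(V, -5) - 133 = 146*(-5*(-5 + 11)) - 133 = 146*(-5*6) - 133 = 146*(-30) - 133 = -4380 - 133 = -4513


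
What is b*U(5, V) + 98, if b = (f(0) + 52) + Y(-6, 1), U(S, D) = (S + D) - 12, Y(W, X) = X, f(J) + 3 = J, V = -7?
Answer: -602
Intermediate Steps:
f(J) = -3 + J
U(S, D) = -12 + D + S (U(S, D) = (D + S) - 12 = -12 + D + S)
b = 50 (b = ((-3 + 0) + 52) + 1 = (-3 + 52) + 1 = 49 + 1 = 50)
b*U(5, V) + 98 = 50*(-12 - 7 + 5) + 98 = 50*(-14) + 98 = -700 + 98 = -602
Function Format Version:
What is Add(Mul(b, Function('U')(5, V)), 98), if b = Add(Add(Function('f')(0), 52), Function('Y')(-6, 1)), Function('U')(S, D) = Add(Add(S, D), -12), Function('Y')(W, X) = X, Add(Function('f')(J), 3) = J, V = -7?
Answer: -602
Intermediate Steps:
Function('f')(J) = Add(-3, J)
Function('U')(S, D) = Add(-12, D, S) (Function('U')(S, D) = Add(Add(D, S), -12) = Add(-12, D, S))
b = 50 (b = Add(Add(Add(-3, 0), 52), 1) = Add(Add(-3, 52), 1) = Add(49, 1) = 50)
Add(Mul(b, Function('U')(5, V)), 98) = Add(Mul(50, Add(-12, -7, 5)), 98) = Add(Mul(50, -14), 98) = Add(-700, 98) = -602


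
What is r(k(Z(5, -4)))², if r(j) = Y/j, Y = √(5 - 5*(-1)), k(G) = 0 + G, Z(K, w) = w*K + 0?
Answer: 1/40 ≈ 0.025000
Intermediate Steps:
Z(K, w) = K*w (Z(K, w) = K*w + 0 = K*w)
k(G) = G
Y = √10 (Y = √(5 + 5) = √10 ≈ 3.1623)
r(j) = √10/j
r(k(Z(5, -4)))² = (√10/((5*(-4))))² = (√10/(-20))² = (√10*(-1/20))² = (-√10/20)² = 1/40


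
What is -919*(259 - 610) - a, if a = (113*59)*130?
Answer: -544141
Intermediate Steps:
a = 866710 (a = 6667*130 = 866710)
-919*(259 - 610) - a = -919*(259 - 610) - 1*866710 = -919*(-351) - 866710 = 322569 - 866710 = -544141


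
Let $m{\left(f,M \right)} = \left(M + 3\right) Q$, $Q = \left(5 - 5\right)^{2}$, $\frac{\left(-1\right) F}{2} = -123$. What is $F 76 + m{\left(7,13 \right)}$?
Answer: $18696$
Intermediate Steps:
$F = 246$ ($F = \left(-2\right) \left(-123\right) = 246$)
$Q = 0$ ($Q = 0^{2} = 0$)
$m{\left(f,M \right)} = 0$ ($m{\left(f,M \right)} = \left(M + 3\right) 0 = \left(3 + M\right) 0 = 0$)
$F 76 + m{\left(7,13 \right)} = 246 \cdot 76 + 0 = 18696 + 0 = 18696$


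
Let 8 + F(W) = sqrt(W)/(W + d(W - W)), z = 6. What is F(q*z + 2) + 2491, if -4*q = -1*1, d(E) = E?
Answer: 2483 + sqrt(14)/7 ≈ 2483.5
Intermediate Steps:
q = 1/4 (q = -(-1)/4 = -1/4*(-1) = 1/4 ≈ 0.25000)
F(W) = -8 + 1/sqrt(W) (F(W) = -8 + sqrt(W)/(W + (W - W)) = -8 + sqrt(W)/(W + 0) = -8 + sqrt(W)/W = -8 + 1/sqrt(W))
F(q*z + 2) + 2491 = (-8 + 1/sqrt((1/4)*6 + 2)) + 2491 = (-8 + 1/sqrt(3/2 + 2)) + 2491 = (-8 + 1/sqrt(7/2)) + 2491 = (-8 + sqrt(14)/7) + 2491 = 2483 + sqrt(14)/7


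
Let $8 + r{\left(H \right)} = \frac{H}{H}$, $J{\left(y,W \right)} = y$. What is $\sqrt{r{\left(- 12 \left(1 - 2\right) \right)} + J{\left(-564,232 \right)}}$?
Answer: $i \sqrt{571} \approx 23.896 i$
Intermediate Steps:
$r{\left(H \right)} = -7$ ($r{\left(H \right)} = -8 + \frac{H}{H} = -8 + 1 = -7$)
$\sqrt{r{\left(- 12 \left(1 - 2\right) \right)} + J{\left(-564,232 \right)}} = \sqrt{-7 - 564} = \sqrt{-571} = i \sqrt{571}$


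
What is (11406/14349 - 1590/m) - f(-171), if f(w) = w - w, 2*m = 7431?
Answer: 4347574/11847491 ≈ 0.36696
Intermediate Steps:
m = 7431/2 (m = (½)*7431 = 7431/2 ≈ 3715.5)
f(w) = 0
(11406/14349 - 1590/m) - f(-171) = (11406/14349 - 1590/7431/2) - 1*0 = (11406*(1/14349) - 1590*2/7431) + 0 = (3802/4783 - 1060/2477) + 0 = 4347574/11847491 + 0 = 4347574/11847491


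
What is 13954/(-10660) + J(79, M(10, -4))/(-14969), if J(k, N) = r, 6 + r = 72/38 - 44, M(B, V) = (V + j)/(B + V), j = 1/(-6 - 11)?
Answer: -1979463927/1515910630 ≈ -1.3058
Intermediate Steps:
j = -1/17 (j = 1/(-17) = -1/17 ≈ -0.058824)
M(B, V) = (-1/17 + V)/(B + V) (M(B, V) = (V - 1/17)/(B + V) = (-1/17 + V)/(B + V))
r = -914/19 (r = -6 + (72/38 - 44) = -6 + (72*(1/38) - 44) = -6 + (36/19 - 44) = -6 - 800/19 = -914/19 ≈ -48.105)
J(k, N) = -914/19
13954/(-10660) + J(79, M(10, -4))/(-14969) = 13954/(-10660) - 914/19/(-14969) = 13954*(-1/10660) - 914/19*(-1/14969) = -6977/5330 + 914/284411 = -1979463927/1515910630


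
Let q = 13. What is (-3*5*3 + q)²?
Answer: 1024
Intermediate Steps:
(-3*5*3 + q)² = (-3*5*3 + 13)² = (-15*3 + 13)² = (-45 + 13)² = (-32)² = 1024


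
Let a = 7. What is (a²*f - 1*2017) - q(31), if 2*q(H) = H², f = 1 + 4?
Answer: -4505/2 ≈ -2252.5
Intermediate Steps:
f = 5
q(H) = H²/2
(a²*f - 1*2017) - q(31) = (7²*5 - 1*2017) - 31²/2 = (49*5 - 2017) - 961/2 = (245 - 2017) - 1*961/2 = -1772 - 961/2 = -4505/2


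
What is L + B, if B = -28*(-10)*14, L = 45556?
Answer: 49476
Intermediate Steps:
B = 3920 (B = 280*14 = 3920)
L + B = 45556 + 3920 = 49476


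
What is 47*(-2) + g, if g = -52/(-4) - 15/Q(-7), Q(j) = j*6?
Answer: -1129/14 ≈ -80.643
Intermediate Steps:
Q(j) = 6*j
g = 187/14 (g = -52/(-4) - 15/(6*(-7)) = -52*(-¼) - 15/(-42) = 13 - 15*(-1/42) = 13 + 5/14 = 187/14 ≈ 13.357)
47*(-2) + g = 47*(-2) + 187/14 = -94 + 187/14 = -1129/14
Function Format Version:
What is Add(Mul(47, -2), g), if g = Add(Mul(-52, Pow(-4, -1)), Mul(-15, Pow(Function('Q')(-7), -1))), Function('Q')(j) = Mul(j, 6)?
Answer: Rational(-1129, 14) ≈ -80.643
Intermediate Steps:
Function('Q')(j) = Mul(6, j)
g = Rational(187, 14) (g = Add(Mul(-52, Pow(-4, -1)), Mul(-15, Pow(Mul(6, -7), -1))) = Add(Mul(-52, Rational(-1, 4)), Mul(-15, Pow(-42, -1))) = Add(13, Mul(-15, Rational(-1, 42))) = Add(13, Rational(5, 14)) = Rational(187, 14) ≈ 13.357)
Add(Mul(47, -2), g) = Add(Mul(47, -2), Rational(187, 14)) = Add(-94, Rational(187, 14)) = Rational(-1129, 14)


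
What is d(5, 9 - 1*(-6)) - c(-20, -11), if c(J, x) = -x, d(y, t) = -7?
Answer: -18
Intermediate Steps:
d(5, 9 - 1*(-6)) - c(-20, -11) = -7 - (-1)*(-11) = -7 - 1*11 = -7 - 11 = -18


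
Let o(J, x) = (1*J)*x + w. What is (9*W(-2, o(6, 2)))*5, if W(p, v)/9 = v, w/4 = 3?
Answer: 9720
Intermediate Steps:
w = 12 (w = 4*3 = 12)
o(J, x) = 12 + J*x (o(J, x) = (1*J)*x + 12 = J*x + 12 = 12 + J*x)
W(p, v) = 9*v
(9*W(-2, o(6, 2)))*5 = (9*(9*(12 + 6*2)))*5 = (9*(9*(12 + 12)))*5 = (9*(9*24))*5 = (9*216)*5 = 1944*5 = 9720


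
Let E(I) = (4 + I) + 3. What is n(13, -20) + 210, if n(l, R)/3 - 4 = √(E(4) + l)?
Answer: 222 + 6*√6 ≈ 236.70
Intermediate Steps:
E(I) = 7 + I
n(l, R) = 12 + 3*√(11 + l) (n(l, R) = 12 + 3*√((7 + 4) + l) = 12 + 3*√(11 + l))
n(13, -20) + 210 = (12 + 3*√(11 + 13)) + 210 = (12 + 3*√24) + 210 = (12 + 3*(2*√6)) + 210 = (12 + 6*√6) + 210 = 222 + 6*√6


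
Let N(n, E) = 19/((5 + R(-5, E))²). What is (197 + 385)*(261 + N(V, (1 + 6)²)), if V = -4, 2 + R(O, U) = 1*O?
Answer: 309333/2 ≈ 1.5467e+5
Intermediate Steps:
R(O, U) = -2 + O (R(O, U) = -2 + 1*O = -2 + O)
N(n, E) = 19/4 (N(n, E) = 19/((5 + (-2 - 5))²) = 19/((5 - 7)²) = 19/((-2)²) = 19/4)
(197 + 385)*(261 + N(V, (1 + 6)²)) = (197 + 385)*(261 + 19/4) = 582*(1063/4) = 309333/2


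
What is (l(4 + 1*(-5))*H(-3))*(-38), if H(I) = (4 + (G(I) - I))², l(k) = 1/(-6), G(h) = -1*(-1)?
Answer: 1216/3 ≈ 405.33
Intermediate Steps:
G(h) = 1
l(k) = -⅙
H(I) = (5 - I)² (H(I) = (4 + (1 - I))² = (5 - I)²)
(l(4 + 1*(-5))*H(-3))*(-38) = -(5 - 1*(-3))²/6*(-38) = -(5 + 3)²/6*(-38) = -⅙*8²*(-38) = -⅙*64*(-38) = -32/3*(-38) = 1216/3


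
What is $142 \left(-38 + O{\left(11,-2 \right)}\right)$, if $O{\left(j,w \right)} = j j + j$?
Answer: $13348$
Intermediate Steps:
$O{\left(j,w \right)} = j + j^{2}$ ($O{\left(j,w \right)} = j^{2} + j = j + j^{2}$)
$142 \left(-38 + O{\left(11,-2 \right)}\right) = 142 \left(-38 + 11 \left(1 + 11\right)\right) = 142 \left(-38 + 11 \cdot 12\right) = 142 \left(-38 + 132\right) = 142 \cdot 94 = 13348$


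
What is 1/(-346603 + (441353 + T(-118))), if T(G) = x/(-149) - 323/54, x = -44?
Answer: 8046/762312749 ≈ 1.0555e-5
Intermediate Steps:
T(G) = -45751/8046 (T(G) = -44/(-149) - 323/54 = -44*(-1/149) - 323*1/54 = 44/149 - 323/54 = -45751/8046)
1/(-346603 + (441353 + T(-118))) = 1/(-346603 + (441353 - 45751/8046)) = 1/(-346603 + 3551080487/8046) = 1/(762312749/8046) = 8046/762312749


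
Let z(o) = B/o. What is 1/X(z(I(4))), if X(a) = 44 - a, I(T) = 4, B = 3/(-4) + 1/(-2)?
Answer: 16/709 ≈ 0.022567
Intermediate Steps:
B = -5/4 (B = 3*(-¼) + 1*(-½) = -¾ - ½ = -5/4 ≈ -1.2500)
z(o) = -5/(4*o)
1/X(z(I(4))) = 1/(44 - (-5)/(4*4)) = 1/(44 - 1*(-5/16)) = 1/(44 + 5/16) = 1/(709/16) = 16/709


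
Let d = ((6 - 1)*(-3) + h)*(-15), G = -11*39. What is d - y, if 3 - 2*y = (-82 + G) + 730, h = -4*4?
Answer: 573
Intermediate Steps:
G = -429
h = -16
d = 465 (d = ((6 - 1)*(-3) - 16)*(-15) = (5*(-3) - 16)*(-15) = (-15 - 16)*(-15) = -31*(-15) = 465)
y = -108 (y = 3/2 - ((-82 - 429) + 730)/2 = 3/2 - (-511 + 730)/2 = 3/2 - 1/2*219 = 3/2 - 219/2 = -108)
d - y = 465 - 1*(-108) = 465 + 108 = 573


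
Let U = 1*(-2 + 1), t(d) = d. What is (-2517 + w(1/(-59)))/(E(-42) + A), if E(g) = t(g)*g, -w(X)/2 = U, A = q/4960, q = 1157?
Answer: -12474400/8750597 ≈ -1.4255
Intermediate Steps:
A = 1157/4960 ≈ 0.23327
U = -1 (U = 1*(-1) = -1)
w(X) = 2 (w(X) = -2*(-1) = 2)
E(g) = g² (E(g) = g*g = g²)
(-2517 + w(1/(-59)))/(E(-42) + A) = (-2517 + 2)/((-42)² + 1157/4960) = -2515/(1764 + 1157/4960) = -2515/8750597/4960 = -2515*4960/8750597 = -12474400/8750597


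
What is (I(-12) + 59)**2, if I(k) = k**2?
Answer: 41209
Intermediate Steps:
(I(-12) + 59)**2 = ((-12)**2 + 59)**2 = (144 + 59)**2 = 203**2 = 41209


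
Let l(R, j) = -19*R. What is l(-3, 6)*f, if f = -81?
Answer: -4617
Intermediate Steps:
l(-3, 6)*f = -19*(-3)*(-81) = 57*(-81) = -4617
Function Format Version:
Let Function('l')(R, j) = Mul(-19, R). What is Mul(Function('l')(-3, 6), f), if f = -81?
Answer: -4617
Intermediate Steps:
Mul(Function('l')(-3, 6), f) = Mul(Mul(-19, -3), -81) = Mul(57, -81) = -4617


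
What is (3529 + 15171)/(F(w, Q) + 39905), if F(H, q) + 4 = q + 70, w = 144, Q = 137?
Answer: 4675/10027 ≈ 0.46624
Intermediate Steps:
F(H, q) = 66 + q (F(H, q) = -4 + (q + 70) = -4 + (70 + q) = 66 + q)
(3529 + 15171)/(F(w, Q) + 39905) = (3529 + 15171)/((66 + 137) + 39905) = 18700/(203 + 39905) = 18700/40108 = 18700*(1/40108) = 4675/10027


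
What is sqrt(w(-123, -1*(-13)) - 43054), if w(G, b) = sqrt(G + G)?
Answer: sqrt(-43054 + I*sqrt(246)) ≈ 0.0378 + 207.49*I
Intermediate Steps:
w(G, b) = sqrt(2)*sqrt(G) (w(G, b) = sqrt(2*G) = sqrt(2)*sqrt(G))
sqrt(w(-123, -1*(-13)) - 43054) = sqrt(sqrt(2)*sqrt(-123) - 43054) = sqrt(sqrt(2)*(I*sqrt(123)) - 43054) = sqrt(I*sqrt(246) - 43054) = sqrt(-43054 + I*sqrt(246))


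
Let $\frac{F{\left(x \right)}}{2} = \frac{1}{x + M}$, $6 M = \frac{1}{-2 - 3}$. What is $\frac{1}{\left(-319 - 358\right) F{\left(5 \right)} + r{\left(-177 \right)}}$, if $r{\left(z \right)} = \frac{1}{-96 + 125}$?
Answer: $- \frac{4321}{1177831} \approx -0.0036686$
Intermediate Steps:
$M = - \frac{1}{30}$ ($M = \frac{1}{6 \left(-2 - 3\right)} = \frac{1}{6 \left(-5\right)} = \frac{1}{6} \left(- \frac{1}{5}\right) = - \frac{1}{30} \approx -0.033333$)
$F{\left(x \right)} = \frac{2}{- \frac{1}{30} + x}$ ($F{\left(x \right)} = \frac{2}{x - \frac{1}{30}} = \frac{2}{- \frac{1}{30} + x}$)
$r{\left(z \right)} = \frac{1}{29}$
$\frac{1}{\left(-319 - 358\right) F{\left(5 \right)} + r{\left(-177 \right)}} = \frac{1}{\left(-319 - 358\right) \frac{60}{-1 + 30 \cdot 5} + \frac{1}{29}} = \frac{1}{\left(-319 - 358\right) \frac{60}{-1 + 150} + \frac{1}{29}} = \frac{1}{- 677 \cdot \frac{60}{149} + \frac{1}{29}} = \frac{1}{- 677 \cdot 60 \cdot \frac{1}{149} + \frac{1}{29}} = \frac{1}{\left(-677\right) \frac{60}{149} + \frac{1}{29}} = \frac{1}{- \frac{40620}{149} + \frac{1}{29}} = \frac{1}{- \frac{1177831}{4321}} = - \frac{4321}{1177831}$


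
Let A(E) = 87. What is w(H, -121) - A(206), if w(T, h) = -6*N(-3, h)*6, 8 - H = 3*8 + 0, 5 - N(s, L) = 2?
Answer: -195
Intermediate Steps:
N(s, L) = 3 (N(s, L) = 5 - 1*2 = 5 - 2 = 3)
H = -16 (H = 8 - (3*8 + 0) = 8 - (24 + 0) = 8 - 1*24 = 8 - 24 = -16)
w(T, h) = -108 (w(T, h) = -6*3*6 = -18*6 = -108)
w(H, -121) - A(206) = -108 - 1*87 = -108 - 87 = -195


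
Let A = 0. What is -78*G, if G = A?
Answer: 0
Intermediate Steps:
G = 0
-78*G = -78*0 = -1*0 = 0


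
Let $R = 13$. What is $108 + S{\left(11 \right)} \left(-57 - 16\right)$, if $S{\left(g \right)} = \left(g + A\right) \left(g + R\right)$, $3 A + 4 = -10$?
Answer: $-10988$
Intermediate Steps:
$A = - \frac{14}{3}$ ($A = - \frac{4}{3} + \frac{1}{3} \left(-10\right) = - \frac{4}{3} - \frac{10}{3} = - \frac{14}{3} \approx -4.6667$)
$S{\left(g \right)} = \left(13 + g\right) \left(- \frac{14}{3} + g\right)$ ($S{\left(g \right)} = \left(g - \frac{14}{3}\right) \left(g + 13\right) = \left(- \frac{14}{3} + g\right) \left(13 + g\right) = \left(13 + g\right) \left(- \frac{14}{3} + g\right)$)
$108 + S{\left(11 \right)} \left(-57 - 16\right) = 108 + \left(- \frac{182}{3} + 11^{2} + \frac{25}{3} \cdot 11\right) \left(-57 - 16\right) = 108 + \left(- \frac{182}{3} + 121 + \frac{275}{3}\right) \left(-57 - 16\right) = 108 + 152 \left(-73\right) = 108 - 11096 = -10988$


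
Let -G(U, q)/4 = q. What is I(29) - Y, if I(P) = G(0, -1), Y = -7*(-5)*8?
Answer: -276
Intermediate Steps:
G(U, q) = -4*q
Y = 280 (Y = 35*8 = 280)
I(P) = 4 (I(P) = -4*(-1) = 4)
I(29) - Y = 4 - 1*280 = 4 - 280 = -276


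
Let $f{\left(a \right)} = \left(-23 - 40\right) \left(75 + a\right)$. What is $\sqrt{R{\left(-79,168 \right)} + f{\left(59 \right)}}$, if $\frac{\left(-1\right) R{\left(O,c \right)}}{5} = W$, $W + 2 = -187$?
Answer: $21 i \sqrt{17} \approx 86.585 i$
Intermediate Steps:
$W = -189$ ($W = -2 - 187 = -189$)
$f{\left(a \right)} = -4725 - 63 a$ ($f{\left(a \right)} = - 63 \left(75 + a\right) = -4725 - 63 a$)
$R{\left(O,c \right)} = 945$ ($R{\left(O,c \right)} = \left(-5\right) \left(-189\right) = 945$)
$\sqrt{R{\left(-79,168 \right)} + f{\left(59 \right)}} = \sqrt{945 - 8442} = \sqrt{-7497} = 21 i \sqrt{17}$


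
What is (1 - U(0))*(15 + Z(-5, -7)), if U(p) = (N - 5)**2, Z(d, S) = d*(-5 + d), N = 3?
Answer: -195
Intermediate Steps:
U(p) = 4 (U(p) = (3 - 5)**2 = (-2)**2 = 4)
(1 - U(0))*(15 + Z(-5, -7)) = (1 - 1*4)*(15 - 5*(-5 - 5)) = (1 - 4)*(15 - 5*(-10)) = -3*(15 + 50) = -3*65 = -195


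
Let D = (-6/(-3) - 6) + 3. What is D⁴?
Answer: 1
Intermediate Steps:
D = -1 (D = (-6*(-⅓) - 6) + 3 = (2 - 6) + 3 = -4 + 3 = -1)
D⁴ = (-1)⁴ = 1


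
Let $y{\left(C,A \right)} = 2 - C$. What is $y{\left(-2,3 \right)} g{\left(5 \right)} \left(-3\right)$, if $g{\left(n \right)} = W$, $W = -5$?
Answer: $60$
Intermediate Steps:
$g{\left(n \right)} = -5$
$y{\left(-2,3 \right)} g{\left(5 \right)} \left(-3\right) = \left(2 - -2\right) \left(-5\right) \left(-3\right) = \left(2 + 2\right) \left(-5\right) \left(-3\right) = 4 \left(-5\right) \left(-3\right) = \left(-20\right) \left(-3\right) = 60$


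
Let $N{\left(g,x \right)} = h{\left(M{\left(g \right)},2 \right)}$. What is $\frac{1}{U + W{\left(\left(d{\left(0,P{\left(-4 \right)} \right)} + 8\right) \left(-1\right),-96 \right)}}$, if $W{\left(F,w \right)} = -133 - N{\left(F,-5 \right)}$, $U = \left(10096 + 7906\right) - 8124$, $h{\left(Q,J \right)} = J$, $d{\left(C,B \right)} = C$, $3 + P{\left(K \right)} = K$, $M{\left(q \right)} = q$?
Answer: $\frac{1}{9743} \approx 0.00010264$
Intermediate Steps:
$P{\left(K \right)} = -3 + K$
$N{\left(g,x \right)} = 2$
$U = 9878$ ($U = 18002 - 8124 = 9878$)
$W{\left(F,w \right)} = -135$ ($W{\left(F,w \right)} = -133 - 2 = -135$)
$\frac{1}{U + W{\left(\left(d{\left(0,P{\left(-4 \right)} \right)} + 8\right) \left(-1\right),-96 \right)}} = \frac{1}{9878 - 135} = \frac{1}{9743}$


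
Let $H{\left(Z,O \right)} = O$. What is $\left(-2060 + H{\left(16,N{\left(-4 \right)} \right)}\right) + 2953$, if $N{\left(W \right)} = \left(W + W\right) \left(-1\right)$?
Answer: $901$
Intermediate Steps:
$N{\left(W \right)} = - 2 W$ ($N{\left(W \right)} = 2 W \left(-1\right) = - 2 W$)
$\left(-2060 + H{\left(16,N{\left(-4 \right)} \right)}\right) + 2953 = \left(-2060 - -8\right) + 2953 = \left(-2060 + 8\right) + 2953 = -2052 + 2953 = 901$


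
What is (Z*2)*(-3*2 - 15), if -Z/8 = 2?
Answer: 672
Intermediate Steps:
Z = -16 (Z = -8*2 = -16)
(Z*2)*(-3*2 - 15) = (-16*2)*(-3*2 - 15) = -32*(-6 - 15) = -32*(-21) = 672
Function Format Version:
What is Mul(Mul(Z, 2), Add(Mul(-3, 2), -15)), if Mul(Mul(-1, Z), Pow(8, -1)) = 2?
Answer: 672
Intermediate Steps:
Z = -16 (Z = Mul(-8, 2) = -16)
Mul(Mul(Z, 2), Add(Mul(-3, 2), -15)) = Mul(Mul(-16, 2), Add(Mul(-3, 2), -15)) = Mul(-32, Add(-6, -15)) = Mul(-32, -21) = 672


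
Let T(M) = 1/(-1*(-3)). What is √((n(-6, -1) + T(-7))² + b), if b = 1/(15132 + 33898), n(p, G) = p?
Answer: √694739361370/147090 ≈ 5.6667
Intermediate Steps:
T(M) = ⅓ (T(M) = 1/3 = ⅓)
b = 1/49030 ≈ 2.0396e-5
√((n(-6, -1) + T(-7))² + b) = √((-6 + ⅓)² + 1/49030) = √((-17/3)² + 1/49030) = √(289/9 + 1/49030) = √(14169679/441270) = √694739361370/147090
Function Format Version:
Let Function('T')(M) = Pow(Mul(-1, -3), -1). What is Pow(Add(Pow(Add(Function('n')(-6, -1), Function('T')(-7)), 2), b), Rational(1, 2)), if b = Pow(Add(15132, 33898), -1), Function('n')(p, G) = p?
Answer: Mul(Rational(1, 147090), Pow(694739361370, Rational(1, 2))) ≈ 5.6667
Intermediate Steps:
Function('T')(M) = Rational(1, 3) (Function('T')(M) = Pow(3, -1) = Rational(1, 3))
b = Rational(1, 49030) (b = Pow(49030, -1) = Rational(1, 49030) ≈ 2.0396e-5)
Pow(Add(Pow(Add(Function('n')(-6, -1), Function('T')(-7)), 2), b), Rational(1, 2)) = Pow(Add(Pow(Add(-6, Rational(1, 3)), 2), Rational(1, 49030)), Rational(1, 2)) = Pow(Add(Pow(Rational(-17, 3), 2), Rational(1, 49030)), Rational(1, 2)) = Pow(Add(Rational(289, 9), Rational(1, 49030)), Rational(1, 2)) = Pow(Rational(14169679, 441270), Rational(1, 2)) = Mul(Rational(1, 147090), Pow(694739361370, Rational(1, 2)))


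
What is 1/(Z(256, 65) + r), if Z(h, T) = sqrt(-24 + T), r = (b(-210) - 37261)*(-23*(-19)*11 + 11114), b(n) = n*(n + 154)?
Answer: -406001421/164837153854019200 - sqrt(41)/164837153854019200 ≈ -2.4630e-9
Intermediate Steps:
b(n) = n*(154 + n)
r = -406001421 (r = (-210*(154 - 210) - 37261)*(-23*(-19)*11 + 11114) = (-210*(-56) - 37261)*(437*11 + 11114) = (11760 - 37261)*(4807 + 11114) = -25501*15921 = -406001421)
1/(Z(256, 65) + r) = 1/(sqrt(-24 + 65) - 406001421) = 1/(sqrt(41) - 406001421) = 1/(-406001421 + sqrt(41))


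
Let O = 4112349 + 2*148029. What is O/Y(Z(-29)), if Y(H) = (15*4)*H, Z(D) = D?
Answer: -1469469/580 ≈ -2533.6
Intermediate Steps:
O = 4408407 (O = 4112349 + 296058 = 4408407)
Y(H) = 60*H
O/Y(Z(-29)) = 4408407/((60*(-29))) = 4408407/(-1740) = 4408407*(-1/1740) = -1469469/580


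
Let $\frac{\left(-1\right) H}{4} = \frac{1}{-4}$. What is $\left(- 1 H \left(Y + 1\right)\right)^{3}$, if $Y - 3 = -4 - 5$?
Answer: $125$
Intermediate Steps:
$Y = -6$ ($Y = 3 - 9 = -6$)
$H = 1$ ($H = - \frac{4}{-4} = \left(-4\right) \left(- \frac{1}{4}\right) = 1$)
$\left(- 1 H \left(Y + 1\right)\right)^{3} = \left(- 1 \cdot 1 \left(-6 + 1\right)\right)^{3} = \left(- 1 \cdot 1 \left(-5\right)\right)^{3} = \left(- 1 \left(-5\right)\right)^{3} = \left(\left(-1\right) \left(-5\right)\right)^{3} = 5^{3} = 125$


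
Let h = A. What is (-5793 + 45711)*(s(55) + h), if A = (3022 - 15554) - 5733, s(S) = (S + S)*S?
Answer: -487598370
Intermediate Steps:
s(S) = 2*S² (s(S) = (2*S)*S = 2*S²)
A = -18265 (A = -12532 - 5733 = -18265)
h = -18265
(-5793 + 45711)*(s(55) + h) = (-5793 + 45711)*(2*55² - 18265) = 39918*(2*3025 - 18265) = 39918*(6050 - 18265) = 39918*(-12215) = -487598370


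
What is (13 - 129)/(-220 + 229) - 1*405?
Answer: -3761/9 ≈ -417.89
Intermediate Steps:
(13 - 129)/(-220 + 229) - 1*405 = -116/9 - 405 = -3761/9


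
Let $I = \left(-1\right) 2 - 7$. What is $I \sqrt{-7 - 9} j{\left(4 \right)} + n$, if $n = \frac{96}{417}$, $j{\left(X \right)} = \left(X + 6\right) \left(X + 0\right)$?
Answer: $\frac{32}{139} - 1440 i \approx 0.23022 - 1440.0 i$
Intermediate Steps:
$j{\left(X \right)} = X \left(6 + X\right)$ ($j{\left(X \right)} = \left(6 + X\right) X = X \left(6 + X\right)$)
$n = \frac{32}{139}$ ($n = 96 \cdot \frac{1}{417} = \frac{32}{139} \approx 0.23022$)
$I = -9$ ($I = -2 - 7 = -9$)
$I \sqrt{-7 - 9} j{\left(4 \right)} + n = - 9 \sqrt{-7 - 9} \cdot 4 \left(6 + 4\right) + \frac{32}{139} = - 9 \sqrt{-16} \cdot 4 \cdot 10 + \frac{32}{139} = - 9 \cdot 4 i 40 + \frac{32}{139} = - 9 \cdot 160 i + \frac{32}{139} = - 1440 i + \frac{32}{139} = \frac{32}{139} - 1440 i$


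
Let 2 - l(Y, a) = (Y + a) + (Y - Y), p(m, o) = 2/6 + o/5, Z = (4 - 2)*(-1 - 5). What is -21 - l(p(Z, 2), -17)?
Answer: -589/15 ≈ -39.267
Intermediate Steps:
Z = -12 (Z = 2*(-6) = -12)
p(m, o) = ⅓ + o/5 (p(m, o) = 2*(⅙) + o*(⅕) = ⅓ + o/5)
l(Y, a) = 2 - Y - a (l(Y, a) = 2 - ((Y + a) + (Y - Y)) = 2 - ((Y + a) + 0) = 2 - (Y + a) = 2 + (-Y - a) = 2 - Y - a)
-21 - l(p(Z, 2), -17) = -21 - (2 - (⅓ + (⅕)*2) - 1*(-17)) = -21 - (2 - (⅓ + ⅖) + 17) = -21 - (2 - 1*11/15 + 17) = -21 - (2 - 11/15 + 17) = -21 - 1*274/15 = -21 - 274/15 = -589/15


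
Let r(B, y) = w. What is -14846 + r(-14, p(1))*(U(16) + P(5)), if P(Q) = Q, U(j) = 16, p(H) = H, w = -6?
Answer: -14972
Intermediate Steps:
r(B, y) = -6
-14846 + r(-14, p(1))*(U(16) + P(5)) = -14846 - 6*(16 + 5) = -14846 - 6*21 = -14846 - 126 = -14972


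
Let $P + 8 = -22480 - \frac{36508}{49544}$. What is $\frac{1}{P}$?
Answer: $- \frac{12386}{278545495} \approx -4.4467 \cdot 10^{-5}$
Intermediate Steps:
$P = - \frac{278545495}{12386}$ ($P = -8 - \left(22480 + \frac{36508}{49544}\right) = -8 - \left(22480 + 36508 \cdot \frac{1}{49544}\right) = -8 - \frac{278446407}{12386} = - \frac{278545495}{12386} \approx -22489.0$)
$\frac{1}{P} = \frac{1}{- \frac{278545495}{12386}} = - \frac{12386}{278545495}$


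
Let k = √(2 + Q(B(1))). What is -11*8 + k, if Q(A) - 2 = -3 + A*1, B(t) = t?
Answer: -88 + √2 ≈ -86.586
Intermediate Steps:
Q(A) = -1 + A (Q(A) = 2 + (-3 + A*1) = 2 + (-3 + A) = -1 + A)
k = √2 (k = √(2 + (-1 + 1)) = √(2 + 0) = √2 ≈ 1.4142)
-11*8 + k = -11*8 + √2 = -88 + √2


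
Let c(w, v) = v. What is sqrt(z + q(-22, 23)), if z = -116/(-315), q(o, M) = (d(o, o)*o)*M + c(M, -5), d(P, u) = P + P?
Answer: sqrt(245409535)/105 ≈ 149.20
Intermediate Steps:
d(P, u) = 2*P
q(o, M) = -5 + 2*M*o**2 (q(o, M) = ((2*o)*o)*M - 5 = (2*o**2)*M - 5 = 2*M*o**2 - 5 = -5 + 2*M*o**2)
z = 116/315 (z = -116*(-1/315) = 116/315 ≈ 0.36825)
sqrt(z + q(-22, 23)) = sqrt(116/315 + (-5 + 2*23*(-22)**2)) = sqrt(116/315 + (-5 + 2*23*484)) = sqrt(116/315 + (-5 + 22264)) = sqrt(116/315 + 22259) = sqrt(7011701/315) = sqrt(245409535)/105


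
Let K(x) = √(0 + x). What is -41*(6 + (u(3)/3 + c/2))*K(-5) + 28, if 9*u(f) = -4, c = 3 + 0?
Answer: 28 - 16277*I*√5/54 ≈ 28.0 - 674.01*I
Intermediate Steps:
c = 3
u(f) = -4/9 (u(f) = (⅑)*(-4) = -4/9)
K(x) = √x
-41*(6 + (u(3)/3 + c/2))*K(-5) + 28 = -41*(6 + (-4/9/3 + 3/2))*√(-5) + 28 = -41*(6 + (-4/9*⅓ + 3*(½)))*I*√5 + 28 = -41*(6 + (-4/27 + 3/2))*I*√5 + 28 = -41*(6 + 73/54)*I*√5 + 28 = -16277*I*√5/54 + 28 = 28 - 16277*I*√5/54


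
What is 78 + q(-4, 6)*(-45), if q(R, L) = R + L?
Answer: -12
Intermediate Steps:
q(R, L) = L + R
78 + q(-4, 6)*(-45) = 78 + (6 - 4)*(-45) = 78 + 2*(-45) = 78 - 90 = -12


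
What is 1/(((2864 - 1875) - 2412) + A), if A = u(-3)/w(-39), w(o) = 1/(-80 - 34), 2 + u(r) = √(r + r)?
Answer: I/(-1195*I + 114*√6) ≈ -0.00079349 + 0.00018542*I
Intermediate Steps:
u(r) = -2 + √2*√r (u(r) = -2 + √(r + r) = -2 + √(2*r) = -2 + √2*√r)
w(o) = -1/114 (w(o) = 1/(-114) = -1/114)
A = 228 - 114*I*√6 (A = (-2 + √2*√(-3))/(-1/114) = (-2 + √2*(I*√3))*(-114) = (-2 + I*√6)*(-114) = 228 - 114*I*√6 ≈ 228.0 - 279.24*I)
1/(((2864 - 1875) - 2412) + A) = 1/(((2864 - 1875) - 2412) + (228 - 114*I*√6)) = 1/((989 - 2412) + (228 - 114*I*√6)) = 1/(-1423 + (228 - 114*I*√6)) = 1/(-1195 - 114*I*√6)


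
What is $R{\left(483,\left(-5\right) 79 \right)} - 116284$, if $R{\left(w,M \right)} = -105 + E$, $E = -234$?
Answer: $-116623$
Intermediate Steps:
$R{\left(w,M \right)} = -339$ ($R{\left(w,M \right)} = -105 - 234 = -339$)
$R{\left(483,\left(-5\right) 79 \right)} - 116284 = -339 - 116284 = -116623$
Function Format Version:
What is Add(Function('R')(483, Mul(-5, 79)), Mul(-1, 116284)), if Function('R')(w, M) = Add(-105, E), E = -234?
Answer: -116623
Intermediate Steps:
Function('R')(w, M) = -339 (Function('R')(w, M) = Add(-105, -234) = -339)
Add(Function('R')(483, Mul(-5, 79)), Mul(-1, 116284)) = Add(-339, Mul(-1, 116284)) = Add(-339, -116284) = -116623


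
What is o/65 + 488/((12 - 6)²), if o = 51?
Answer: 8389/585 ≈ 14.340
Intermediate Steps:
o/65 + 488/((12 - 6)²) = 51/65 + 488/((12 - 6)²) = 51*(1/65) + 488/(6²) = 51/65 + 488/36 = 51/65 + 488*(1/36) = 51/65 + 122/9 = 8389/585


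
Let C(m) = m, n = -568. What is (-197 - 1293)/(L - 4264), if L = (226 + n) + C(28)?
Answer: 745/2289 ≈ 0.32547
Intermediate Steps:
L = -314 (L = (226 - 568) + 28 = -342 + 28 = -314)
(-197 - 1293)/(L - 4264) = (-197 - 1293)/(-314 - 4264) = -1490/(-4578) = -1490*(-1/4578) = 745/2289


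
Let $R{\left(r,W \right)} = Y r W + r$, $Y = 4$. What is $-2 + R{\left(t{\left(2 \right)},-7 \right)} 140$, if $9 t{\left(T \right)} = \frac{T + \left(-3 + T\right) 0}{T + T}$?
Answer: $-212$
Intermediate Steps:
$t{\left(T \right)} = \frac{1}{18}$ ($t{\left(T \right)} = \frac{\left(T + \left(-3 + T\right) 0\right) \frac{1}{T + T}}{9} = \frac{\left(T + 0\right) \frac{1}{2 T}}{9} = \frac{T \frac{1}{2 T}}{9} = \frac{1}{9} \cdot \frac{1}{2} = \frac{1}{18}$)
$R{\left(r,W \right)} = r + 4 W r$ ($R{\left(r,W \right)} = 4 r W + r = 4 W r + r = r + 4 W r$)
$-2 + R{\left(t{\left(2 \right)},-7 \right)} 140 = -2 + \frac{1 + 4 \left(-7\right)}{18} \cdot 140 = -2 + \frac{1 - 28}{18} \cdot 140 = -2 + \frac{1}{18} \left(-27\right) 140 = -2 - 210 = -212$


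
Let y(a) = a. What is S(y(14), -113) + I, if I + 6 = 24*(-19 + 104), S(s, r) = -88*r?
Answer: 11978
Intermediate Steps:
I = 2034 (I = -6 + 24*(-19 + 104) = -6 + 24*85 = -6 + 2040 = 2034)
S(y(14), -113) + I = -88*(-113) + 2034 = 9944 + 2034 = 11978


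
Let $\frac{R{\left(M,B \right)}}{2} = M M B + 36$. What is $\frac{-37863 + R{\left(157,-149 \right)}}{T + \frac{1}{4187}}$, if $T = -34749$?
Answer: $\frac{30913429091}{145494062} \approx 212.47$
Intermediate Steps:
$R{\left(M,B \right)} = 72 + 2 B M^{2}$ ($R{\left(M,B \right)} = 2 \left(M M B + 36\right) = 2 \left(M^{2} B + 36\right) = 2 \left(B M^{2} + 36\right) = 2 \left(36 + B M^{2}\right) = 72 + 2 B M^{2}$)
$\frac{-37863 + R{\left(157,-149 \right)}}{T + \frac{1}{4187}} = \frac{-37863 + \left(72 + 2 \left(-149\right) 157^{2}\right)}{-34749 + \frac{1}{4187}} = \frac{-37863 + \left(72 + 2 \left(-149\right) 24649\right)}{-34749 + \frac{1}{4187}} = \frac{-37863 + \left(72 - 7345402\right)}{- \frac{145494062}{4187}} = \left(-37863 - 7345330\right) \left(- \frac{4187}{145494062}\right) = \left(-7383193\right) \left(- \frac{4187}{145494062}\right) = \frac{30913429091}{145494062}$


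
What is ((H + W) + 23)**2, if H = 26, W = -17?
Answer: 1024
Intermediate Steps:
((H + W) + 23)**2 = ((26 - 17) + 23)**2 = (9 + 23)**2 = 32**2 = 1024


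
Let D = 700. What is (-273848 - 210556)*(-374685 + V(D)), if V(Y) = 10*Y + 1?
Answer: 178107600336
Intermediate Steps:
V(Y) = 1 + 10*Y
(-273848 - 210556)*(-374685 + V(D)) = (-273848 - 210556)*(-374685 + (1 + 10*700)) = -484404*(-374685 + (1 + 7000)) = -484404*(-374685 + 7001) = -484404*(-367684) = 178107600336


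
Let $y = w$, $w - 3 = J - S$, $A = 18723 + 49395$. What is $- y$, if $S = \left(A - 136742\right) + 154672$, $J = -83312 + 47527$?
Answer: $121830$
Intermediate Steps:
$A = 68118$
$J = -35785$
$S = 86048$ ($S = \left(68118 - 136742\right) + 154672 = -68624 + 154672 = 86048$)
$w = -121830$ ($w = 3 - 121833 = -121830$)
$y = -121830$
$- y = \left(-1\right) \left(-121830\right) = 121830$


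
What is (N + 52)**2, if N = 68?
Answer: 14400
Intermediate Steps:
(N + 52)**2 = (68 + 52)**2 = 120**2 = 14400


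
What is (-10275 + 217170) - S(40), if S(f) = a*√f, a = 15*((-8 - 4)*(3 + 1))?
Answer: 206895 + 1440*√10 ≈ 2.1145e+5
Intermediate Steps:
a = -720 (a = 15*(-12*4) = 15*(-48) = -720)
S(f) = -720*√f
(-10275 + 217170) - S(40) = (-10275 + 217170) - (-720)*√40 = 206895 - (-720)*2*√10 = 206895 - (-1440)*√10 = 206895 + 1440*√10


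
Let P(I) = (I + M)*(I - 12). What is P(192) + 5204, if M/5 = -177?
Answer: -119536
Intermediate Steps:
M = -885 (M = 5*(-177) = -885)
P(I) = (-885 + I)*(-12 + I) (P(I) = (I - 885)*(I - 12) = (-885 + I)*(-12 + I))
P(192) + 5204 = (10620 + 192² - 897*192) + 5204 = (10620 + 36864 - 172224) + 5204 = -124740 + 5204 = -119536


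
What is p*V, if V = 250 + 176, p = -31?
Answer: -13206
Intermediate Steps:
V = 426
p*V = -31*426 = -13206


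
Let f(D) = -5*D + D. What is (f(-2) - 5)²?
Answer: 9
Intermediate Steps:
f(D) = -4*D
(f(-2) - 5)² = (-4*(-2) - 5)² = (8 - 5)² = 3² = 9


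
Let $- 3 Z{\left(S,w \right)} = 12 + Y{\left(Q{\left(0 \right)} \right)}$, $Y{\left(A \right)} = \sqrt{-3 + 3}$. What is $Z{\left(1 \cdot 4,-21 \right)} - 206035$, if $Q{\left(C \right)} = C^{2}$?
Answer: $-206039$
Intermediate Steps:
$Y{\left(A \right)} = 0$ ($Y{\left(A \right)} = \sqrt{0} = 0$)
$Z{\left(S,w \right)} = -4$ ($Z{\left(S,w \right)} = - \frac{12 + 0}{3} = \left(- \frac{1}{3}\right) 12 = -4$)
$Z{\left(1 \cdot 4,-21 \right)} - 206035 = -4 - 206035 = -206039$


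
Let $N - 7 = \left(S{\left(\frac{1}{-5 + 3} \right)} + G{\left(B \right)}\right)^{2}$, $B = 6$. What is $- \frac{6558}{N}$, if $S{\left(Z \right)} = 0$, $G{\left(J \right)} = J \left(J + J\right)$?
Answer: $- \frac{6558}{5191} \approx -1.2633$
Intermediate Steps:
$G{\left(J \right)} = 2 J^{2}$ ($G{\left(J \right)} = J 2 J = 2 J^{2}$)
$N = 5191$ ($N = 7 + \left(0 + 2 \cdot 6^{2}\right)^{2} = 7 + \left(0 + 2 \cdot 36\right)^{2} = 7 + \left(0 + 72\right)^{2} = 7 + 72^{2} = 7 + 5184 = 5191$)
$- \frac{6558}{N} = - \frac{6558}{5191}$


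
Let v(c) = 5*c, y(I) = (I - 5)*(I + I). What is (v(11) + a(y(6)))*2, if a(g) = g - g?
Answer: 110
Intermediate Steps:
y(I) = 2*I*(-5 + I) (y(I) = (-5 + I)*(2*I) = 2*I*(-5 + I))
a(g) = 0
(v(11) + a(y(6)))*2 = (5*11 + 0)*2 = (55 + 0)*2 = 55*2 = 110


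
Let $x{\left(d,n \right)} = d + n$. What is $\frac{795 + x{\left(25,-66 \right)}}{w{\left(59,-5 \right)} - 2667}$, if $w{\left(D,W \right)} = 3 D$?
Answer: $- \frac{377}{1245} \approx -0.30281$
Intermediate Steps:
$\frac{795 + x{\left(25,-66 \right)}}{w{\left(59,-5 \right)} - 2667} = \frac{795 + \left(25 - 66\right)}{3 \cdot 59 - 2667} = \frac{795 - 41}{177 - 2667} = \frac{754}{-2490} = 754 \left(- \frac{1}{2490}\right) = - \frac{377}{1245}$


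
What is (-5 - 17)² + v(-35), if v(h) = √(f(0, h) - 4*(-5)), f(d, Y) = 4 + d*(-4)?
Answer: 484 + 2*√6 ≈ 488.90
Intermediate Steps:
f(d, Y) = 4 - 4*d
v(h) = 2*√6 (v(h) = √((4 - 4*0) - 4*(-5)) = √((4 + 0) + 20) = √(4 + 20) = √24 = 2*√6)
(-5 - 17)² + v(-35) = (-5 - 17)² + 2*√6 = (-22)² + 2*√6 = 484 + 2*√6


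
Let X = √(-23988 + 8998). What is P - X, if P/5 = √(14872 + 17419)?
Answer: 35*√659 - I*√14990 ≈ 898.48 - 122.43*I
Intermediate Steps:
X = I*√14990 (X = √(-14990) = I*√14990 ≈ 122.43*I)
P = 35*√659 (P = 5*√(14872 + 17419) = 5*√32291 = 5*(7*√659) = 35*√659 ≈ 898.48)
P - X = 35*√659 - I*√14990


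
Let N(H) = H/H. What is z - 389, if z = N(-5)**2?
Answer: -388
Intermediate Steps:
N(H) = 1
z = 1 (z = 1**2 = 1)
z - 389 = 1 - 389 = -388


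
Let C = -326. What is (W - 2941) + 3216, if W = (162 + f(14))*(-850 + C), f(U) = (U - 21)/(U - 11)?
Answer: -187493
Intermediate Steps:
f(U) = (-21 + U)/(-11 + U)
W = -187768 (W = (162 + (-21 + 14)/(-11 + 14))*(-850 - 326) = (162 - 7/3)*(-1176) = (479/3)*(-1176) = -187768)
(W - 2941) + 3216 = (-187768 - 2941) + 3216 = -190709 + 3216 = -187493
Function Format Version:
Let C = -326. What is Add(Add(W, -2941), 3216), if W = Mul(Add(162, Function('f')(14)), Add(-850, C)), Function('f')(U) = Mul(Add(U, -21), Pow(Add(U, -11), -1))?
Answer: -187493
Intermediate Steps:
Function('f')(U) = Mul(Pow(Add(-11, U), -1), Add(-21, U)) (Function('f')(U) = Mul(Add(-21, U), Pow(Add(-11, U), -1)) = Mul(Pow(Add(-11, U), -1), Add(-21, U)))
W = -187768 (W = Mul(Add(162, Mul(Pow(Add(-11, 14), -1), Add(-21, 14))), Add(-850, -326)) = Mul(Add(162, Mul(Pow(3, -1), -7)), -1176) = Mul(Add(162, Mul(Rational(1, 3), -7)), -1176) = Mul(Add(162, Rational(-7, 3)), -1176) = Mul(Rational(479, 3), -1176) = -187768)
Add(Add(W, -2941), 3216) = Add(Add(-187768, -2941), 3216) = Add(-190709, 3216) = -187493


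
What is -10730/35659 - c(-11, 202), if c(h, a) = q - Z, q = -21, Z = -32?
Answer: -402979/35659 ≈ -11.301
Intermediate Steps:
c(h, a) = 11 (c(h, a) = -21 - 1*(-32) = -21 + 32 = 11)
-10730/35659 - c(-11, 202) = -10730/35659 - 1*11 = -10730*1/35659 - 11 = -10730/35659 - 11 = -402979/35659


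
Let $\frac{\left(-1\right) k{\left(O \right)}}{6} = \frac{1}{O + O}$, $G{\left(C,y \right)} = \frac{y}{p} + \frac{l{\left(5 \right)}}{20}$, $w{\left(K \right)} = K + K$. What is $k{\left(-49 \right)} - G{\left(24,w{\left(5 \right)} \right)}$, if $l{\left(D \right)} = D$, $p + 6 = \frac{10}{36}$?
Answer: $\frac{31469}{20188} \approx 1.5588$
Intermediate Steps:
$p = - \frac{103}{18}$ ($p = -6 + \frac{10}{36} = -6 + 10 \cdot \frac{1}{36} = -6 + \frac{5}{18} = - \frac{103}{18} \approx -5.7222$)
$w{\left(K \right)} = 2 K$
$G{\left(C,y \right)} = \frac{1}{4} - \frac{18 y}{103}$ ($G{\left(C,y \right)} = \frac{y}{- \frac{103}{18}} + \frac{5}{20} = y \left(- \frac{18}{103}\right) + 5 \cdot \frac{1}{20} = - \frac{18 y}{103} + \frac{1}{4} = \frac{1}{4} - \frac{18 y}{103}$)
$k{\left(O \right)} = - \frac{3}{O}$ ($k{\left(O \right)} = - \frac{6}{O + O} = - \frac{6}{2 O} = - 6 \frac{1}{2 O} = - \frac{3}{O}$)
$k{\left(-49 \right)} - G{\left(24,w{\left(5 \right)} \right)} = - \frac{3}{-49} - \left(\frac{1}{4} - \frac{18 \cdot 2 \cdot 5}{103}\right) = \left(-3\right) \left(- \frac{1}{49}\right) - \left(\frac{1}{4} - \frac{180}{103}\right) = \frac{3}{49} - \left(\frac{1}{4} - \frac{180}{103}\right) = \frac{3}{49} - - \frac{617}{412} = \frac{3}{49} + \frac{617}{412} = \frac{31469}{20188}$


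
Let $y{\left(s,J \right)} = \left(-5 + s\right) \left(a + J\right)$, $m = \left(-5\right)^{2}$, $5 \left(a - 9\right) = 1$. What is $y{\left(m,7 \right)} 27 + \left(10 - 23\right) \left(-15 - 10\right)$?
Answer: $9073$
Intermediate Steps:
$a = \frac{46}{5}$ ($a = 9 + \frac{1}{5} \cdot 1 = 9 + \frac{1}{5} = \frac{46}{5} \approx 9.2$)
$m = 25$
$y{\left(s,J \right)} = \left(-5 + s\right) \left(\frac{46}{5} + J\right)$
$y{\left(m,7 \right)} 27 + \left(10 - 23\right) \left(-15 - 10\right) = \left(-46 - 35 + \frac{46}{5} \cdot 25 + 7 \cdot 25\right) 27 + \left(10 - 23\right) \left(-15 - 10\right) = \left(-46 - 35 + 230 + 175\right) 27 - -325 = 324 \cdot 27 + 325 = 8748 + 325 = 9073$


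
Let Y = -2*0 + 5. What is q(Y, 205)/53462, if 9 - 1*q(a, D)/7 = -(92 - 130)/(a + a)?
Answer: 91/133655 ≈ 0.00068086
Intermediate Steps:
Y = 5 (Y = 0 + 5 = 5)
q(a, D) = 63 - 133/a (q(a, D) = 63 - (-7)*(92 - 130)/(a + a) = 63 - (-7)*(-38*1/(2*a)) = 63 - (-7)*(-19/a) = 63 - 133/a)
q(Y, 205)/53462 = (63 - 133/5)/53462 = (63 - 133*⅕)*(1/53462) = (63 - 133/5)*(1/53462) = (182/5)*(1/53462) = 91/133655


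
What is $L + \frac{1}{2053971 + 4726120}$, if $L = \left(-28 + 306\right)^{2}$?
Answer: $\frac{523992552845}{6780091} \approx 77284.0$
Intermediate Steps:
$L = 77284$ ($L = 278^{2} = 77284$)
$L + \frac{1}{2053971 + 4726120} = 77284 + \frac{1}{2053971 + 4726120} = 77284 + \frac{1}{6780091} = \frac{523992552845}{6780091}$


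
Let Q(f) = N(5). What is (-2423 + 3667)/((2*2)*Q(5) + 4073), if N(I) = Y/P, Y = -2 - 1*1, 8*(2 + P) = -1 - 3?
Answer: 6220/20389 ≈ 0.30507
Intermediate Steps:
P = -5/2 (P = -2 + (-1 - 3)/8 = -2 + (1/8)*(-4) = -2 - 1/2 = -5/2 ≈ -2.5000)
Y = -3 (Y = -2 - 1 = -3)
N(I) = 6/5 (N(I) = -3/(-5/2) = -3*(-2/5) = 6/5)
Q(f) = 6/5
(-2423 + 3667)/((2*2)*Q(5) + 4073) = (-2423 + 3667)/((2*2)*(6/5) + 4073) = 1244/(4*(6/5) + 4073) = 1244/(24/5 + 4073) = 1244/(20389/5) = 1244*(5/20389) = 6220/20389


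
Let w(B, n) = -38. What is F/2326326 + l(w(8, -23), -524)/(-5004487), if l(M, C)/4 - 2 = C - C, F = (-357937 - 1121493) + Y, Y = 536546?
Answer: -2359334665558/5821034112381 ≈ -0.40531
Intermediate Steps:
F = -942884 (F = (-357937 - 1121493) + 536546 = -1479430 + 536546 = -942884)
l(M, C) = 8 (l(M, C) = 8 + 4*(C - C) = 8 + 4*0 = 8 + 0 = 8)
F/2326326 + l(w(8, -23), -524)/(-5004487) = -942884/2326326 + 8/(-5004487) = -942884*1/2326326 + 8*(-1/5004487) = -471442/1163163 - 8/5004487 = -2359334665558/5821034112381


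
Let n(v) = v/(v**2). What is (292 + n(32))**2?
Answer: 87329025/1024 ≈ 85282.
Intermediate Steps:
n(v) = 1/v (n(v) = v/v**2 = 1/v)
(292 + n(32))**2 = (292 + 1/32)**2 = (9345/32)**2 = 87329025/1024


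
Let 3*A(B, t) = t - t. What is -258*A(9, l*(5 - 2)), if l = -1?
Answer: 0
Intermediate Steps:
A(B, t) = 0 (A(B, t) = (t - t)/3 = (1/3)*0 = 0)
-258*A(9, l*(5 - 2)) = -258*0 = 0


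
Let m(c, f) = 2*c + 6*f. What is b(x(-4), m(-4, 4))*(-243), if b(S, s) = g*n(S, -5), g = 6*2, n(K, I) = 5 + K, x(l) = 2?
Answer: -20412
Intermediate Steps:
g = 12
b(S, s) = 60 + 12*S (b(S, s) = 12*(5 + S) = 60 + 12*S)
b(x(-4), m(-4, 4))*(-243) = (60 + 12*2)*(-243) = (60 + 24)*(-243) = 84*(-243) = -20412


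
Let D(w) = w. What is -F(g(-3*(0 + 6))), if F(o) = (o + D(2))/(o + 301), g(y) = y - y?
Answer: -2/301 ≈ -0.0066445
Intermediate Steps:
g(y) = 0
F(o) = (2 + o)/(301 + o) (F(o) = (o + 2)/(o + 301) = (2 + o)/(301 + o))
-F(g(-3*(0 + 6))) = -(2 + 0)/(301 + 0) = -2/301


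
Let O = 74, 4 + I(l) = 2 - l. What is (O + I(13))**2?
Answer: 3481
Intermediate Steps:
I(l) = -2 - l (I(l) = -4 + (2 - l) = -2 - l)
(O + I(13))**2 = (74 + (-2 - 1*13))**2 = (74 + (-2 - 13))**2 = (74 - 15)**2 = 59**2 = 3481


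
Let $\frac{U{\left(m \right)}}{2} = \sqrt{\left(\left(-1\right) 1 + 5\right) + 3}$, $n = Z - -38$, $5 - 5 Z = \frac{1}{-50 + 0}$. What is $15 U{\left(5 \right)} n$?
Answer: $\frac{29253 \sqrt{7}}{25} \approx 3095.8$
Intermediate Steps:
$Z = \frac{251}{250}$ ($Z = 1 - \frac{1}{5 \left(-50 + 0\right)} = 1 - \frac{1}{5 \left(-50\right)} = 1 - - \frac{1}{250} = 1 + \frac{1}{250} = \frac{251}{250} \approx 1.004$)
$n = \frac{9751}{250}$ ($n = \frac{251}{250} - -38 = \frac{251}{250} + 38 = \frac{9751}{250} \approx 39.004$)
$U{\left(m \right)} = 2 \sqrt{7}$ ($U{\left(m \right)} = 2 \sqrt{\left(\left(-1\right) 1 + 5\right) + 3} = 2 \sqrt{\left(-1 + 5\right) + 3} = 2 \sqrt{4 + 3} = 2 \sqrt{7}$)
$15 U{\left(5 \right)} n = 15 \cdot 2 \sqrt{7} \cdot \frac{9751}{250} = 30 \sqrt{7} \cdot \frac{9751}{250} = \frac{29253 \sqrt{7}}{25}$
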